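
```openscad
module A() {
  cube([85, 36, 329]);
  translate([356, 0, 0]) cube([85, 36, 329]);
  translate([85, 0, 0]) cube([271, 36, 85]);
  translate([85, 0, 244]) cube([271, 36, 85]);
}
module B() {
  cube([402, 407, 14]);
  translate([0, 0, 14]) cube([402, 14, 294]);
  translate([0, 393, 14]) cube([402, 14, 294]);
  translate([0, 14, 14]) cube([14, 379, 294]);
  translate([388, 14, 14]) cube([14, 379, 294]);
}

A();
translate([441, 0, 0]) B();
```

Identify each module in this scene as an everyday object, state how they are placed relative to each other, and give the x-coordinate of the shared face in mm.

A is a picture frame. B is an open box. The open box is against the picture frame's +x side, with their −y faces flush. The x-coordinate of the shared face is 441 mm.

The picture frame's +x face and the open box's −x face are both at x = 441 mm.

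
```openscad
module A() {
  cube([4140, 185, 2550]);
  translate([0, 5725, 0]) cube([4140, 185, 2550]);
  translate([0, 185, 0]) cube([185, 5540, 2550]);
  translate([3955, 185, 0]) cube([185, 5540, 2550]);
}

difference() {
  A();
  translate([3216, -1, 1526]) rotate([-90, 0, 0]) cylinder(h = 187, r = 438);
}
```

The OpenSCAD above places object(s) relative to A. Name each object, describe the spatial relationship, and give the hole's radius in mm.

The subtracted cylinder has r = 438 mm.

A is a house frame. The house frame has a circular hole through its front wall. The hole's radius is 438 mm.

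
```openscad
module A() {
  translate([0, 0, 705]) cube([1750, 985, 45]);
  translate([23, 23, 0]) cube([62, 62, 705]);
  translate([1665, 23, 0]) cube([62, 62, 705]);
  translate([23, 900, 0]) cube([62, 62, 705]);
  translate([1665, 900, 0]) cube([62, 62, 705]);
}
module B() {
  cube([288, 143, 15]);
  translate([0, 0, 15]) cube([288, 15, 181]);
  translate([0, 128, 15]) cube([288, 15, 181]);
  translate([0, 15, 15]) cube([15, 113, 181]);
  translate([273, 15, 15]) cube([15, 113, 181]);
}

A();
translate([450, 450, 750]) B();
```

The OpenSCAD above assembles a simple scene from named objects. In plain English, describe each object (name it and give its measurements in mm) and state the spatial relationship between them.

A is a rectangular dining table. The top is 1750×985×45 mm with its upper surface at z = 750 mm. It stands on four 62×62 mm square legs, each inset 23 mm from the nearest pair of top edges, running from the floor to the underside of the top.

B is an open-topped rectangular box: outside dimensions 288×143×196 mm, with a uniform wall and base thickness of 15 mm. The base is a full 288×143 slab on the floor; four walls sit on top of the base. The front and back walls (the −y and +y sides) span the full width; the two side walls fit between them.

The open box is on top of the table.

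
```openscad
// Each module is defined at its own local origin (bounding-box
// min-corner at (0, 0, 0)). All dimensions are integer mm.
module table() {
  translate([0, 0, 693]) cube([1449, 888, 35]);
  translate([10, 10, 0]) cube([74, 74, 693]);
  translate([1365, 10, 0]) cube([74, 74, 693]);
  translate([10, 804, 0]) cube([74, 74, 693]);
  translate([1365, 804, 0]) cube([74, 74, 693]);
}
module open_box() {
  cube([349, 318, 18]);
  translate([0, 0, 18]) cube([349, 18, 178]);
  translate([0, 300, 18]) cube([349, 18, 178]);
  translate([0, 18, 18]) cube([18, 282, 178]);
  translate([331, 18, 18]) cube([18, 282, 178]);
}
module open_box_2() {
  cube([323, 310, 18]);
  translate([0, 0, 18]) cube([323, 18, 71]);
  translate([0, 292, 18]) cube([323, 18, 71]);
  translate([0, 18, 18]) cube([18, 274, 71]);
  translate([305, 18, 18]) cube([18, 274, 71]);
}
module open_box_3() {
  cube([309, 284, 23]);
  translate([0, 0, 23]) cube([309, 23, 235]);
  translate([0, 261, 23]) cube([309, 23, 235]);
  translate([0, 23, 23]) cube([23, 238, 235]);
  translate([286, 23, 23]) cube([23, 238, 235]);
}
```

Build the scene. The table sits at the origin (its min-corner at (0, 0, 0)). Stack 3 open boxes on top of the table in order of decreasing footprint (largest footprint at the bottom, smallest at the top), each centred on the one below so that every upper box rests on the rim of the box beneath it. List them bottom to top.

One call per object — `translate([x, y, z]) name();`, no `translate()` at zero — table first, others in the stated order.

table();
translate([550, 285, 728]) open_box();
translate([563, 289, 924]) open_box_2();
translate([570, 302, 1013]) open_box_3();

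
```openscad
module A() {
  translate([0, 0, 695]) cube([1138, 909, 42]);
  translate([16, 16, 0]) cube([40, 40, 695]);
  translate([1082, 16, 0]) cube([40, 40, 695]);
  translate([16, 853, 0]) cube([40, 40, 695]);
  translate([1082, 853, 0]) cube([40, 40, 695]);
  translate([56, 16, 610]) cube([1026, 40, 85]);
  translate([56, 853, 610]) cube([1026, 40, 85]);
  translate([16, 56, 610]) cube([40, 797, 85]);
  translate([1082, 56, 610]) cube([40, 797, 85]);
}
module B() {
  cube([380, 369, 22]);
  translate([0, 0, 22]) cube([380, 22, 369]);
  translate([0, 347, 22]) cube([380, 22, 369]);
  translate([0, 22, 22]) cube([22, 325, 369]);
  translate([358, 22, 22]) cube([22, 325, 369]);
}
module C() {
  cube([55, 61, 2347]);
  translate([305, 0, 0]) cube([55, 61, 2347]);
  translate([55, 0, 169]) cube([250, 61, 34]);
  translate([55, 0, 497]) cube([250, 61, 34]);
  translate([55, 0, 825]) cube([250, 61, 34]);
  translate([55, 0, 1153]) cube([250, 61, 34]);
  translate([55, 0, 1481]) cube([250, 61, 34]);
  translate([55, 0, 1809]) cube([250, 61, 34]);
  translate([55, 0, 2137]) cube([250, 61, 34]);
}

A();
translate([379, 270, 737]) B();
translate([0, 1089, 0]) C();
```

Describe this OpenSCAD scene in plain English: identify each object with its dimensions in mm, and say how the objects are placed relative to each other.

A is a table with a 1138×909 mm rectangular top, 42 mm thick, top surface at z = 737 mm, supported by four 40×40 mm square legs, each inset 16 mm from the nearest pair of top edges, running from the floor. Four apron rails, 40 mm thick and 85 mm tall, run between adjacent legs with their top edges flush with the underside of the top and their outer faces flush with the legs' outer faces.

B is an open-topped rectangular box: outside dimensions 380×369×391 mm, with a uniform wall and base thickness of 22 mm. The base is a full 380×369 slab on the floor; four walls sit on top of the base. The front and back walls (the −y and +y sides) span the full width; the two side walls fit between them.

C is a wooden ladder with two side rails of 55×61 mm section and 2347 mm height, set 360 mm apart overall. Between them run 7 rectangular rungs (61 mm deep, 34 mm thick), front faces flush with the rails' −y face. The bottom of the first rung is 169 mm above the floor and each subsequent rung is 328 mm higher than the one below.

The open box is on top of the table, centred. The ladder is on the floor beside the table on its +y side.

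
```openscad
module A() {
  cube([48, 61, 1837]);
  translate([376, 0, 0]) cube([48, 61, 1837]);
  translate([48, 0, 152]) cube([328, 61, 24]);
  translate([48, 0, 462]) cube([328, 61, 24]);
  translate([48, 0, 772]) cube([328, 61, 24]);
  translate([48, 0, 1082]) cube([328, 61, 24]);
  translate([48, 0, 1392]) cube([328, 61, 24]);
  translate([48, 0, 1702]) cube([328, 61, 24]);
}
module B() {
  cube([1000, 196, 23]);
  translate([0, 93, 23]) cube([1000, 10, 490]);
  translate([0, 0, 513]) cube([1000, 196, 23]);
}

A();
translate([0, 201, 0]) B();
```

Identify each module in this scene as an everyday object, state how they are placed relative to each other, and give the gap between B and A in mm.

The I-beam's nearest face is 140 mm from the ladder's +y face.

A is a ladder. B is an I-beam. The I-beam is on the floor beside the ladder on its +y side. The gap between the I-beam and the ladder is 140 mm.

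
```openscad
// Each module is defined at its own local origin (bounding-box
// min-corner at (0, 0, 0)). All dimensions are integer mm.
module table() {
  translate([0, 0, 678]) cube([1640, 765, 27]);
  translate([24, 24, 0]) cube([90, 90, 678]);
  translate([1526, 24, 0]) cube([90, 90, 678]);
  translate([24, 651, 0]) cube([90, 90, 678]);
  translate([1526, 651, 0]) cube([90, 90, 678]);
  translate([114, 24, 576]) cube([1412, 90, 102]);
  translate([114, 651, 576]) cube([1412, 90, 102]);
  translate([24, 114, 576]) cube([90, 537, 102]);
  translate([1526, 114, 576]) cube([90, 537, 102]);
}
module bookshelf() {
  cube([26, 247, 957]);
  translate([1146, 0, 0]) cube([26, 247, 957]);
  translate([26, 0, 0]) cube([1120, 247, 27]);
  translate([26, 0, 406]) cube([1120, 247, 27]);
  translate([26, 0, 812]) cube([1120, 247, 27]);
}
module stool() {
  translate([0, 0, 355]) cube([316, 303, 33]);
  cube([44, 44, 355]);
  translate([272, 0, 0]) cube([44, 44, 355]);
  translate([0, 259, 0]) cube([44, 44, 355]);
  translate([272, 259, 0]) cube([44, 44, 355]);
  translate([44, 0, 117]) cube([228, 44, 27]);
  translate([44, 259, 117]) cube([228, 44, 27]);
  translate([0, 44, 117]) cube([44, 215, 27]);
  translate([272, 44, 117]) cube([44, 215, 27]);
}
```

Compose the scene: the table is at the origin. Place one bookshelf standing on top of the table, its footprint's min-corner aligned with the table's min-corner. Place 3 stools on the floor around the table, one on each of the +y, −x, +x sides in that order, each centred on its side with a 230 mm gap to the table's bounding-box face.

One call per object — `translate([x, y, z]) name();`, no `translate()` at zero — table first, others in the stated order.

table();
translate([0, 0, 705]) bookshelf();
translate([662, 995, 0]) stool();
translate([-546, 231, 0]) stool();
translate([1870, 231, 0]) stool();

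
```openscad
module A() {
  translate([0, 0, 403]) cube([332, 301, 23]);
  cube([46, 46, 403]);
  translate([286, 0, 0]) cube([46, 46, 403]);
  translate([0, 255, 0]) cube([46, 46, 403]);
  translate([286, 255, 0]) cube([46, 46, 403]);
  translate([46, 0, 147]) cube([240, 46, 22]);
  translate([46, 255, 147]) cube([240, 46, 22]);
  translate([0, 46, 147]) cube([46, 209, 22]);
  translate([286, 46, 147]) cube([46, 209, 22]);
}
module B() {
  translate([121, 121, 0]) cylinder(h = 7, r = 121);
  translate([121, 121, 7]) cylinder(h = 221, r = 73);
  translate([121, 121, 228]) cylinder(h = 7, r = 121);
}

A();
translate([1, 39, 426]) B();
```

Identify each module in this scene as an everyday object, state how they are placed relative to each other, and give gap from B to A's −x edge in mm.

The spool's min-x is at 1; the stool's min-x is 0; gap = 1 mm.

A is a stool. B is a spool. The spool is on top of the stool. The gap from the spool to the stool's −x edge is 1 mm.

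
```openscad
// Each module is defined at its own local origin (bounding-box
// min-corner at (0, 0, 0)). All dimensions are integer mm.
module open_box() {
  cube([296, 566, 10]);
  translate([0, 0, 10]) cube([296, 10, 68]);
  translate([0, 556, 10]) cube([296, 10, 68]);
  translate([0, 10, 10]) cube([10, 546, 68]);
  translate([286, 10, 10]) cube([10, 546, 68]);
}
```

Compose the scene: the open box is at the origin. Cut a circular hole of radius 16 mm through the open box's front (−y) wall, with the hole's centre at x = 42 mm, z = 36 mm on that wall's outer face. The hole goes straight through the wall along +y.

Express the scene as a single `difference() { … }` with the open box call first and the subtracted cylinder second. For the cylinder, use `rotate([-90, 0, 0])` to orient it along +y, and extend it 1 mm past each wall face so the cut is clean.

difference() {
  open_box();
  translate([42, -1, 36]) rotate([-90, 0, 0]) cylinder(h = 12, r = 16);
}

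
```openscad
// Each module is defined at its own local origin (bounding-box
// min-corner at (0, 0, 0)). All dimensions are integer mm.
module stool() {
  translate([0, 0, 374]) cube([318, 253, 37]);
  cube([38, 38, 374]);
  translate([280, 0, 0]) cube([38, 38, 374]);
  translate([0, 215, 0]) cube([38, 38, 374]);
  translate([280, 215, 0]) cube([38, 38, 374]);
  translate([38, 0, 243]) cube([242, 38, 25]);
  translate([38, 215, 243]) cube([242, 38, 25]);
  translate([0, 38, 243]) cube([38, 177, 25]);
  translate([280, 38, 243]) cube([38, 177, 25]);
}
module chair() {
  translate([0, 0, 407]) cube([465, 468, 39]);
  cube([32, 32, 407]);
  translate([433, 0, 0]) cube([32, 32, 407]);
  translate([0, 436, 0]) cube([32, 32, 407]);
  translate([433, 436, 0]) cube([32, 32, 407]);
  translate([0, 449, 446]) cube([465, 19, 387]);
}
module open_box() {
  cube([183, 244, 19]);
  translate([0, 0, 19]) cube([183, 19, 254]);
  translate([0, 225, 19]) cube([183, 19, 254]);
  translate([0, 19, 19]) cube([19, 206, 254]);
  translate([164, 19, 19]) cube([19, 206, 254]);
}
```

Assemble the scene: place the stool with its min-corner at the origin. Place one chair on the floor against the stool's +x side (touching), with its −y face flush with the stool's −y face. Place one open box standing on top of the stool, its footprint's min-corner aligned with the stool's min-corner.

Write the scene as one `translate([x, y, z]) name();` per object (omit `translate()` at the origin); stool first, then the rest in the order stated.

stool();
translate([318, 0, 0]) chair();
translate([0, 0, 411]) open_box();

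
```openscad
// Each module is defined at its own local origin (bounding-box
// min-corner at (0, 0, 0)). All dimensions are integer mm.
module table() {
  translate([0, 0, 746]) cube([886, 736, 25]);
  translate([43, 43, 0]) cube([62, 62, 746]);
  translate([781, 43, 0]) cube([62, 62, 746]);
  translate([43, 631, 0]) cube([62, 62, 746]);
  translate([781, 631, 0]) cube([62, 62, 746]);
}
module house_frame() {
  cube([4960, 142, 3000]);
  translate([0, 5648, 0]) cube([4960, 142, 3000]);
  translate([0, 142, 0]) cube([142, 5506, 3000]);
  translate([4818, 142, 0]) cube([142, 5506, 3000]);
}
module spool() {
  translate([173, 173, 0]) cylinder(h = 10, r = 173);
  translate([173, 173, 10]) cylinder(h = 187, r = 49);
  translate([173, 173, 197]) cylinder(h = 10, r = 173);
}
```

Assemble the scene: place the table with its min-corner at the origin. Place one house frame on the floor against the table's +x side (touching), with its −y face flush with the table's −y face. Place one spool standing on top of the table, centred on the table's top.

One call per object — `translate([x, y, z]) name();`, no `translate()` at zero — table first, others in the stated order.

table();
translate([886, 0, 0]) house_frame();
translate([270, 195, 771]) spool();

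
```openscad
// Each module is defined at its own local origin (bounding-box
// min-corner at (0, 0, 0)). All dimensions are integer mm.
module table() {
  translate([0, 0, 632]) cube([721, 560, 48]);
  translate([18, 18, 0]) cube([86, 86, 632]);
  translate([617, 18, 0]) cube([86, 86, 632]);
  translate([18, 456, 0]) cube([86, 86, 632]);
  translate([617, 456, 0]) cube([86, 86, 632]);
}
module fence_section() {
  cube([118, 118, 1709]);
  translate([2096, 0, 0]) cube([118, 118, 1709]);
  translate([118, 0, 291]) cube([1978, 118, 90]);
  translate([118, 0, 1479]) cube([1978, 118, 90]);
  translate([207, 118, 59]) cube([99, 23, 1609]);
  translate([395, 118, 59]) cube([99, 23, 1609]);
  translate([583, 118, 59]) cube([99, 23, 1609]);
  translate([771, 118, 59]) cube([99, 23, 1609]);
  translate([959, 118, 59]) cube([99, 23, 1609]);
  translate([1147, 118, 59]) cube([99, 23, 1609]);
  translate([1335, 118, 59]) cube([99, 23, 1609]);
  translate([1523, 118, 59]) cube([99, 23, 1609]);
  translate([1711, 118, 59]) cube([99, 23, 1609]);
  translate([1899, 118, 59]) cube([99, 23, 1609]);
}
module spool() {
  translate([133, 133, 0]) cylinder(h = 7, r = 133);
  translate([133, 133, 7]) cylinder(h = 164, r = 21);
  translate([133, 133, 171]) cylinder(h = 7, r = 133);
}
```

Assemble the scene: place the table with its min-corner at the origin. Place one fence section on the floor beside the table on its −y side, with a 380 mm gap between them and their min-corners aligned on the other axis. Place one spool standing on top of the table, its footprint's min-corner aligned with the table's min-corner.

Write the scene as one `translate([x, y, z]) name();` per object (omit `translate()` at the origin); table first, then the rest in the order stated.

table();
translate([0, -521, 0]) fence_section();
translate([0, 0, 680]) spool();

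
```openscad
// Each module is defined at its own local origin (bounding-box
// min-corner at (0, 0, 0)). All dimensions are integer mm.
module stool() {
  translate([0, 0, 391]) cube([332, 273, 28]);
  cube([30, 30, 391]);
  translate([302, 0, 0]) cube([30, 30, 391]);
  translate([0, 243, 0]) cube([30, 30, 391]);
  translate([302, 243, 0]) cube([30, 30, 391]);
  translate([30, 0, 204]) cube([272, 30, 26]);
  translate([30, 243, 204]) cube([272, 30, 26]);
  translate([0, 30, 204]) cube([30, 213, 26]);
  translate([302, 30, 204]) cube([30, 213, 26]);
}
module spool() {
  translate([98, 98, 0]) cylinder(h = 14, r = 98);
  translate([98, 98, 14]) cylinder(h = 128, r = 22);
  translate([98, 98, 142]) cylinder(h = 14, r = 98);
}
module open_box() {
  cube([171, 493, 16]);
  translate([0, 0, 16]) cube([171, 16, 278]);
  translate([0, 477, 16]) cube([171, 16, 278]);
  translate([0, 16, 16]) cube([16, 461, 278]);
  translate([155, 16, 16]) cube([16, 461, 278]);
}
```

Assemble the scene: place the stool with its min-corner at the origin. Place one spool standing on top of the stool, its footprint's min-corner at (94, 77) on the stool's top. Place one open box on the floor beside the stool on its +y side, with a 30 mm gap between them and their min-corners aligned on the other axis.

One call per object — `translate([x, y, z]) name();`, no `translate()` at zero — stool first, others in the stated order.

stool();
translate([94, 77, 419]) spool();
translate([0, 303, 0]) open_box();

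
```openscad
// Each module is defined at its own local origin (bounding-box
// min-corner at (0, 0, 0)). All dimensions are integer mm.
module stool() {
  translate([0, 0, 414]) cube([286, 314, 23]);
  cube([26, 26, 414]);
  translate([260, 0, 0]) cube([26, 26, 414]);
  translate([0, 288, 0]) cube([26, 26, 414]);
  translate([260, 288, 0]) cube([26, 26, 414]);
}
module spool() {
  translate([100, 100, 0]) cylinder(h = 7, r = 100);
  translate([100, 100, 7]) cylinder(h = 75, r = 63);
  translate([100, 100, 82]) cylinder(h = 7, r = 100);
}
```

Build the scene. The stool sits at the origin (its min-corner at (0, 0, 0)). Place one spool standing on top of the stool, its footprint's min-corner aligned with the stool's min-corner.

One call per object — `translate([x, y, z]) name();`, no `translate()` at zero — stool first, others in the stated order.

stool();
translate([0, 0, 437]) spool();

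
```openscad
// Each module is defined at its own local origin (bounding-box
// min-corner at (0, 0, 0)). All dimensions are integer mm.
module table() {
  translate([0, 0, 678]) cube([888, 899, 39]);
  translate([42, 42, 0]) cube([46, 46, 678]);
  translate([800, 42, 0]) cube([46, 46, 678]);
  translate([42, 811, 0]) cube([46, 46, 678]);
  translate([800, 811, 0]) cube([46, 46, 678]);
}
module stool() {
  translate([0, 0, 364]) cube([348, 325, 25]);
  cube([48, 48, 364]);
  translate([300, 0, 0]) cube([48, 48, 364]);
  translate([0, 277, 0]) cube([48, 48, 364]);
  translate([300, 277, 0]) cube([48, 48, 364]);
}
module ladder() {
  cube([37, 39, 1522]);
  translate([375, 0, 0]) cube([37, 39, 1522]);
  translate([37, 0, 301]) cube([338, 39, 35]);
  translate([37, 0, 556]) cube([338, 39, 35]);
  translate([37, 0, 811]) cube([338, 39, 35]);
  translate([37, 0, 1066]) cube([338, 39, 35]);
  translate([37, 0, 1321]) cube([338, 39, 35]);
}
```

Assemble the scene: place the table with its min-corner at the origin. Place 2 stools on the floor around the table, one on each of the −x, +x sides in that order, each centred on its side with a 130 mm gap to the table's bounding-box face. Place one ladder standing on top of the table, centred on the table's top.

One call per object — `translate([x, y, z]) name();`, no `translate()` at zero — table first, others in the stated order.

table();
translate([-478, 287, 0]) stool();
translate([1018, 287, 0]) stool();
translate([238, 430, 717]) ladder();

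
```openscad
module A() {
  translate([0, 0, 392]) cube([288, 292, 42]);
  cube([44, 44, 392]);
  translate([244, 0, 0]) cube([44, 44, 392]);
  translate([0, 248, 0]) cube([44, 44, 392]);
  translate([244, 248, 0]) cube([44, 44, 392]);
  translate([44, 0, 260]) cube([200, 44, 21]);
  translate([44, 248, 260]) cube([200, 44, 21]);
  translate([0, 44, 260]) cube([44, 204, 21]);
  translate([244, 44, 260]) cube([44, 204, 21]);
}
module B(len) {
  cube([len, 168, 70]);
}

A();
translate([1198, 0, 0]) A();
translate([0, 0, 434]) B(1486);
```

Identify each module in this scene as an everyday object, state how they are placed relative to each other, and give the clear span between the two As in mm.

Second stool starts at x = 1198; first ends at x = 288; clear span = 1198 − 288 = 910 mm.

A is a stool. B is a beam. A beam spans the tops of two stools. The clear span between the two stools is 910 mm.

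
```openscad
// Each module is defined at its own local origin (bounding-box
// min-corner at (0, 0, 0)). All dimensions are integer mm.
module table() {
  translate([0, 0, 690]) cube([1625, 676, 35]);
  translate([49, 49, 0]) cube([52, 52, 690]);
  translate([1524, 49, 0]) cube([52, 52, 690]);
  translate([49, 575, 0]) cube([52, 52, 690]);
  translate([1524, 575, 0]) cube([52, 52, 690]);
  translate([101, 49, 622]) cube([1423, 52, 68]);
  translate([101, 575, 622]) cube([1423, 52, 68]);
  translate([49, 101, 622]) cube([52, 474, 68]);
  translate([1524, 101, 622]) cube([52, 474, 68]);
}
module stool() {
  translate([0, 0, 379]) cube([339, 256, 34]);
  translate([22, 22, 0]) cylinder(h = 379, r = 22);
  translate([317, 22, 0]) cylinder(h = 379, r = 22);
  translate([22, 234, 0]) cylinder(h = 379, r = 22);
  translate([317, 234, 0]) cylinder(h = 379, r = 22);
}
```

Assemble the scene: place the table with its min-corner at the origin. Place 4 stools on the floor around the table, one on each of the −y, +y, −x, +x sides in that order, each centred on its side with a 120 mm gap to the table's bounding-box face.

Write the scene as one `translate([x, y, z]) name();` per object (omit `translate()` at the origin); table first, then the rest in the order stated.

table();
translate([643, -376, 0]) stool();
translate([643, 796, 0]) stool();
translate([-459, 210, 0]) stool();
translate([1745, 210, 0]) stool();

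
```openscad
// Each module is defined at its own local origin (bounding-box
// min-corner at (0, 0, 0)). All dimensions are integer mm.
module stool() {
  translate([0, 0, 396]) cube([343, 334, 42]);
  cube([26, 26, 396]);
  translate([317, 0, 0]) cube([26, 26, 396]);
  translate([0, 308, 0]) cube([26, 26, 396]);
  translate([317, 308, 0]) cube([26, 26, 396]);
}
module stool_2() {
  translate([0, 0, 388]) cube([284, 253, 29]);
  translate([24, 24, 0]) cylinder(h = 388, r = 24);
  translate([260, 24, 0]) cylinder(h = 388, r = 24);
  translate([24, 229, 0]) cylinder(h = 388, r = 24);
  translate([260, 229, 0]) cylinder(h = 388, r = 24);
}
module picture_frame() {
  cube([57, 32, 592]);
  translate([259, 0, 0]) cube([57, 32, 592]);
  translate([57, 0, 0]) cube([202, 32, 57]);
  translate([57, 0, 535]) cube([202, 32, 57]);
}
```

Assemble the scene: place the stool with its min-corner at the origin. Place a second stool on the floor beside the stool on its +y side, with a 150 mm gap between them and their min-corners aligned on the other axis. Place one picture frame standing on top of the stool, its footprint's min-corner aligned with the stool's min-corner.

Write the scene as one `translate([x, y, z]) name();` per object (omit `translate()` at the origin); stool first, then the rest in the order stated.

stool();
translate([0, 484, 0]) stool_2();
translate([0, 0, 438]) picture_frame();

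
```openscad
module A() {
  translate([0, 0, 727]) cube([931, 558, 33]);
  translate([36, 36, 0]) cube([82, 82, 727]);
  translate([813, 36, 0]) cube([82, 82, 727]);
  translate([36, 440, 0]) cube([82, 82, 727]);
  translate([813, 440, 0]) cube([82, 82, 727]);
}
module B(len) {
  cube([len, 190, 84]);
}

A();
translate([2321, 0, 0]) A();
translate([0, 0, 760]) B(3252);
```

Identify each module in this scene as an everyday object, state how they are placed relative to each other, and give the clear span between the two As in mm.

A is a table. B is a beam. A beam spans the tops of two tables. The clear span between the two tables is 1390 mm.

Second table starts at x = 2321; first ends at x = 931; clear span = 2321 − 931 = 1390 mm.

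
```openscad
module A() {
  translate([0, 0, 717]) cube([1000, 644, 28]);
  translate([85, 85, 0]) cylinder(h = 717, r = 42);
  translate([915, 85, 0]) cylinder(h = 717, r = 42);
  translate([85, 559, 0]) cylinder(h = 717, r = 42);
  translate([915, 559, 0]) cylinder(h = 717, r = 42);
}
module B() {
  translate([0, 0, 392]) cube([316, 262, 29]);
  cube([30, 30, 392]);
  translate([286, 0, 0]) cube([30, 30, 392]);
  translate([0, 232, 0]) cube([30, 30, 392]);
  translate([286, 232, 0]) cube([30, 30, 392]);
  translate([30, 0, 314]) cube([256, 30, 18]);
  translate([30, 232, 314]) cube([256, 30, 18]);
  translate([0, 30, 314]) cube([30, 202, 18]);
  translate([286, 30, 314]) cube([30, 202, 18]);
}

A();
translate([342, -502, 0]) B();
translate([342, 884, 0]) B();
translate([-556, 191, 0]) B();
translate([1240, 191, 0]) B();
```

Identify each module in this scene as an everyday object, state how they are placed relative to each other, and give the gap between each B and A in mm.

Each stool's nearest face is 240 mm from the table's bounding box.

A is a table. B is a stool. Four stools sit around the table at the −y, +y, −x, +x sides. The gap between each stool and the table is 240 mm.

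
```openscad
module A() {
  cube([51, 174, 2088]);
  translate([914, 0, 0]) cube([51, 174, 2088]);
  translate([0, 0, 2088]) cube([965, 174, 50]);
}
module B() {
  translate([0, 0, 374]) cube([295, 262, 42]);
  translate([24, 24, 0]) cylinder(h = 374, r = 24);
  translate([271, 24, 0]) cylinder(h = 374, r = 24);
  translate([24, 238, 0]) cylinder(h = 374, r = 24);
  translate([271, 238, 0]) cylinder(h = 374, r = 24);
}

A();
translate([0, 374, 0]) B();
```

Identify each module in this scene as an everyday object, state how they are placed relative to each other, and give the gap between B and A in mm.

A is a door frame. B is a stool. The stool is on the floor beside the door frame on its +y side. The gap between the stool and the door frame is 200 mm.

The stool's nearest face is 200 mm from the door frame's +y face.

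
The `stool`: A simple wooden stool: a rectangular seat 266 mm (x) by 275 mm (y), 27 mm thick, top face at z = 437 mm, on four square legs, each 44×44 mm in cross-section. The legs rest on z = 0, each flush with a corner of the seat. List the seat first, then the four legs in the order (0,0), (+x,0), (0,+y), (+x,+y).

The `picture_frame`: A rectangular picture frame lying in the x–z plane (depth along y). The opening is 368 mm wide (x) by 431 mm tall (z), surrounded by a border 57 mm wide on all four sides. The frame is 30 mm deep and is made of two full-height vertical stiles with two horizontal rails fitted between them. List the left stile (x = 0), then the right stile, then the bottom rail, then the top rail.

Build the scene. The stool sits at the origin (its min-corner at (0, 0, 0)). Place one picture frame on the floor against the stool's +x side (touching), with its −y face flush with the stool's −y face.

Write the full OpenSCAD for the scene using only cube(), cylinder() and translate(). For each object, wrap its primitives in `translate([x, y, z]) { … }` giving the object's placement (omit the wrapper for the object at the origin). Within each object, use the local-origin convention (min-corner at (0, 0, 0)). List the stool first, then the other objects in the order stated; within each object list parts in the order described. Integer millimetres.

translate([0, 0, 410]) cube([266, 275, 27]);
cube([44, 44, 410]);
translate([222, 0, 0]) cube([44, 44, 410]);
translate([0, 231, 0]) cube([44, 44, 410]);
translate([222, 231, 0]) cube([44, 44, 410]);
translate([266, 0, 0]) {
  cube([57, 30, 545]);
  translate([425, 0, 0]) cube([57, 30, 545]);
  translate([57, 0, 0]) cube([368, 30, 57]);
  translate([57, 0, 488]) cube([368, 30, 57]);
}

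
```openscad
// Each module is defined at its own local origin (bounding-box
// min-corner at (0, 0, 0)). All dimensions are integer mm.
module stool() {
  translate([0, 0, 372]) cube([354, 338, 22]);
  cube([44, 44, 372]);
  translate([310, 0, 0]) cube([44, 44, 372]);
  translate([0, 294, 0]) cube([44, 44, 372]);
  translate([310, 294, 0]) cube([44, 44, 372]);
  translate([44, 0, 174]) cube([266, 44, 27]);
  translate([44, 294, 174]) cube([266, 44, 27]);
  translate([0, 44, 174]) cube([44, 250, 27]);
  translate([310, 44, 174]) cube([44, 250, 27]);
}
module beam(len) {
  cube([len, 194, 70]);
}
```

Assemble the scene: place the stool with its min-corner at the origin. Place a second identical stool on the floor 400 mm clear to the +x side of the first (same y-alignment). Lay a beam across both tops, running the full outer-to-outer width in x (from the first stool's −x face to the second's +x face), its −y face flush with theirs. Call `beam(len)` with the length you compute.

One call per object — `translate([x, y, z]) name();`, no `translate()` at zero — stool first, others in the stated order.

stool();
translate([754, 0, 0]) stool();
translate([0, 0, 394]) beam(1108);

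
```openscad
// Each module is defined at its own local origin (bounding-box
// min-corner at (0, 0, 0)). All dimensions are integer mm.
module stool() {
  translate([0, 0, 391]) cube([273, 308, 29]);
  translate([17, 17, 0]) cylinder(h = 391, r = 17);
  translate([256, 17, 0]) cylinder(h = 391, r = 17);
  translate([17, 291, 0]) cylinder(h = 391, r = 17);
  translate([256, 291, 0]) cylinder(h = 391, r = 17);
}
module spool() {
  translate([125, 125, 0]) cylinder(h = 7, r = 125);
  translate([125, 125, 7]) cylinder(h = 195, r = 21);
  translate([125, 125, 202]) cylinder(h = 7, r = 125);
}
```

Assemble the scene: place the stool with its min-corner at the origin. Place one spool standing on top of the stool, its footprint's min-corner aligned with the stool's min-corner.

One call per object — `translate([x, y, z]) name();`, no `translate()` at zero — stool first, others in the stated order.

stool();
translate([0, 0, 420]) spool();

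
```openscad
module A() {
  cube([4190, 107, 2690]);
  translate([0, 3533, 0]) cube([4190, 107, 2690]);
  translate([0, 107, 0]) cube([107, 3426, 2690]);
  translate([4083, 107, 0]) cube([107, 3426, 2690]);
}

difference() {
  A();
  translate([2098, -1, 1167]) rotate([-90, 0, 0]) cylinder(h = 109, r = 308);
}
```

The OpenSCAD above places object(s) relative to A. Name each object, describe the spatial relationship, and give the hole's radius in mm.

A is a house frame. The house frame has a circular hole through its front wall. The hole's radius is 308 mm.

The subtracted cylinder has r = 308 mm.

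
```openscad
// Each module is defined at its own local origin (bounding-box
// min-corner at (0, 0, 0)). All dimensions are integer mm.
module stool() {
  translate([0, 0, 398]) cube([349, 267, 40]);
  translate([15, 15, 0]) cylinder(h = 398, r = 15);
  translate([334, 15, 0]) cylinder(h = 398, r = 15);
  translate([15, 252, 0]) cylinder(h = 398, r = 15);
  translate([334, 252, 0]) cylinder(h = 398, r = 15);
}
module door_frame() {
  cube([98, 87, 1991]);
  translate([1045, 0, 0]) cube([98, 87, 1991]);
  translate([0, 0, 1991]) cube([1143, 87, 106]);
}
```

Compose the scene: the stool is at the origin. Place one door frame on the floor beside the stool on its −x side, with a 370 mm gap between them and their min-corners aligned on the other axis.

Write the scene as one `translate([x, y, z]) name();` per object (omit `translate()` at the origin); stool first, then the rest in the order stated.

stool();
translate([-1513, 0, 0]) door_frame();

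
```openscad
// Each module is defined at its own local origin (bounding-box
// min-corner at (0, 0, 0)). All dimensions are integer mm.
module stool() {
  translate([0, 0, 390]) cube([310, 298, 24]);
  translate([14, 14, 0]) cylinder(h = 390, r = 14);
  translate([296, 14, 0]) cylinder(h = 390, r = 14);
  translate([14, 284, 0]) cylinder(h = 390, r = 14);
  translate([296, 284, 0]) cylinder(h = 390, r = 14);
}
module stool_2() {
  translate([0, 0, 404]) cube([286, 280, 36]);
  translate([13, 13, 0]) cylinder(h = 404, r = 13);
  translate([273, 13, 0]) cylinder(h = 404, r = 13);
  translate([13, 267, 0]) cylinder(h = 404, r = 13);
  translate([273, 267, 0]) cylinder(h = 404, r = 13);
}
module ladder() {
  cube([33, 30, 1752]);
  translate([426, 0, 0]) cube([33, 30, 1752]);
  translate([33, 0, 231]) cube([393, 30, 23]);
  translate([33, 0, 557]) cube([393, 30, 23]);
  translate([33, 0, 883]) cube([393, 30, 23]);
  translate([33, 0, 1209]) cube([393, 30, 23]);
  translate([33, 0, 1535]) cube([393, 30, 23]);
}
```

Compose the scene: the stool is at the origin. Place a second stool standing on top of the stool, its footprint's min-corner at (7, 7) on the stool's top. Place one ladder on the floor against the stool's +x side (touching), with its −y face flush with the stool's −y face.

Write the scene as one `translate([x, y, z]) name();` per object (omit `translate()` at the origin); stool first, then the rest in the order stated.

stool();
translate([7, 7, 414]) stool_2();
translate([310, 0, 0]) ladder();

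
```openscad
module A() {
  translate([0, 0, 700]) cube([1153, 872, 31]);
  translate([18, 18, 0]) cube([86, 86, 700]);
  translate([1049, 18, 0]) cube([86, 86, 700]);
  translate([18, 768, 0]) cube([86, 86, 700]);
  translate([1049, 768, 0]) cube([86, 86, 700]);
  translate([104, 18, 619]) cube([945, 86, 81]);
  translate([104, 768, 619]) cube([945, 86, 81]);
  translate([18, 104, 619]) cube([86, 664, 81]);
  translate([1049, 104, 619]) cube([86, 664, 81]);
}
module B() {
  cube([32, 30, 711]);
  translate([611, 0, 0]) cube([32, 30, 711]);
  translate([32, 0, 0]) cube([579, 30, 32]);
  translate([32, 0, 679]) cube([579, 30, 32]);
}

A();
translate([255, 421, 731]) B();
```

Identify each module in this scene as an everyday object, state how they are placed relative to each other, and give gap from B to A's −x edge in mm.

A is a table. B is a picture frame. The picture frame is on top of the table, centred. The gap from the picture frame to the table's −x edge is 255 mm.

The picture frame's min-x is at 255; the table's min-x is 0; gap = 255 mm.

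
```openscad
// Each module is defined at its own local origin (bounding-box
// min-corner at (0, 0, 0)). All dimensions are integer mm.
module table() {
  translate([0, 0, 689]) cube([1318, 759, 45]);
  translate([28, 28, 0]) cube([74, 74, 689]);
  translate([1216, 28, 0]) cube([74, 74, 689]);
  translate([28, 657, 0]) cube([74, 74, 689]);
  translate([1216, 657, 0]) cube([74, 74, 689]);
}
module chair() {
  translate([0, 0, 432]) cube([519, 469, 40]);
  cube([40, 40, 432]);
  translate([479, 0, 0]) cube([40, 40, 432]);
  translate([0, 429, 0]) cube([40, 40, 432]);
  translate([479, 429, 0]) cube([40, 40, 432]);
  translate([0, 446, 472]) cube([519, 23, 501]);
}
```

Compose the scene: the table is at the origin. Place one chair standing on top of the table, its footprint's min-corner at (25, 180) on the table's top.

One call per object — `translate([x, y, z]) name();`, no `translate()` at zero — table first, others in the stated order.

table();
translate([25, 180, 734]) chair();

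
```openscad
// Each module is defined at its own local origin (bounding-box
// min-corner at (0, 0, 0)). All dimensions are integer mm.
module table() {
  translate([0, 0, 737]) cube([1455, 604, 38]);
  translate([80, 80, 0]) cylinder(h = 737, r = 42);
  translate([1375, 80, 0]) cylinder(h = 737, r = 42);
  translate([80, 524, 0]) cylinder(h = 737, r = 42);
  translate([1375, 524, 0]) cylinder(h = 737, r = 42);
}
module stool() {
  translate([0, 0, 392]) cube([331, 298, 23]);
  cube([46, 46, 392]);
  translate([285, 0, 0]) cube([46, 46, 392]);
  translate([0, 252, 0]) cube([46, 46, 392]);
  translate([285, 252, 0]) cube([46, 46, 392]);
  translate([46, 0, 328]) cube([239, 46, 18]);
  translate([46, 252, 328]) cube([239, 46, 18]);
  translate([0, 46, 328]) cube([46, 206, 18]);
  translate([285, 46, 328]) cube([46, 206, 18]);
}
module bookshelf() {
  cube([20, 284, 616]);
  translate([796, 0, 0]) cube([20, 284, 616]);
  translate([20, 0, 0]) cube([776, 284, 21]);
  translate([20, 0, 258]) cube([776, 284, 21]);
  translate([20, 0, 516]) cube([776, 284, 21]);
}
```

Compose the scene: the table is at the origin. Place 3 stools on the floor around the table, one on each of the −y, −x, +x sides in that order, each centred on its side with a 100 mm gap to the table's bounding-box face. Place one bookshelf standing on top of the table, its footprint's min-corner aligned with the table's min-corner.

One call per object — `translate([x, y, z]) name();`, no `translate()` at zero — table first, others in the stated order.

table();
translate([562, -398, 0]) stool();
translate([-431, 153, 0]) stool();
translate([1555, 153, 0]) stool();
translate([0, 0, 775]) bookshelf();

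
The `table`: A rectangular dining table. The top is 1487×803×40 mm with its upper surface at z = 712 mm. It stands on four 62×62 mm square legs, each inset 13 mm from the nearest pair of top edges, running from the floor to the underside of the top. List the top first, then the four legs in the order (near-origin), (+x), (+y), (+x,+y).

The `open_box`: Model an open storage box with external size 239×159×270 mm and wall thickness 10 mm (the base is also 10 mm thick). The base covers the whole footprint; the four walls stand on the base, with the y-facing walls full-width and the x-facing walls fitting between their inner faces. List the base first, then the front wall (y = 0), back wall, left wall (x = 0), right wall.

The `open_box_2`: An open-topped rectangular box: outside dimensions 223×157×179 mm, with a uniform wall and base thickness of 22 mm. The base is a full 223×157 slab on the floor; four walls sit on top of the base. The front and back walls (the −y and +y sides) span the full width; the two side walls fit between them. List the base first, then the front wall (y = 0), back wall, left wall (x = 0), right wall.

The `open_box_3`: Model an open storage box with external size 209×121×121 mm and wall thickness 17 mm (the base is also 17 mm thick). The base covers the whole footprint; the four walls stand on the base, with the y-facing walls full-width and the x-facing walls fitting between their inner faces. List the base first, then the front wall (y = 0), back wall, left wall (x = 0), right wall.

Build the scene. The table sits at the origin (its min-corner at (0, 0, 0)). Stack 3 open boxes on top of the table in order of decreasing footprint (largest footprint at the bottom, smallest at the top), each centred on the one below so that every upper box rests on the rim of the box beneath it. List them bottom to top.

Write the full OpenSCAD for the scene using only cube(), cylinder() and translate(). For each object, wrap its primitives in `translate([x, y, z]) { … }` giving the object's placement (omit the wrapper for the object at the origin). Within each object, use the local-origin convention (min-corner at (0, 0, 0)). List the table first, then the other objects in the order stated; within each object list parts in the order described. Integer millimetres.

translate([0, 0, 672]) cube([1487, 803, 40]);
translate([13, 13, 0]) cube([62, 62, 672]);
translate([1412, 13, 0]) cube([62, 62, 672]);
translate([13, 728, 0]) cube([62, 62, 672]);
translate([1412, 728, 0]) cube([62, 62, 672]);
translate([624, 322, 712]) {
  cube([239, 159, 10]);
  translate([0, 0, 10]) cube([239, 10, 260]);
  translate([0, 149, 10]) cube([239, 10, 260]);
  translate([0, 10, 10]) cube([10, 139, 260]);
  translate([229, 10, 10]) cube([10, 139, 260]);
}
translate([632, 323, 982]) {
  cube([223, 157, 22]);
  translate([0, 0, 22]) cube([223, 22, 157]);
  translate([0, 135, 22]) cube([223, 22, 157]);
  translate([0, 22, 22]) cube([22, 113, 157]);
  translate([201, 22, 22]) cube([22, 113, 157]);
}
translate([639, 341, 1161]) {
  cube([209, 121, 17]);
  translate([0, 0, 17]) cube([209, 17, 104]);
  translate([0, 104, 17]) cube([209, 17, 104]);
  translate([0, 17, 17]) cube([17, 87, 104]);
  translate([192, 17, 17]) cube([17, 87, 104]);
}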